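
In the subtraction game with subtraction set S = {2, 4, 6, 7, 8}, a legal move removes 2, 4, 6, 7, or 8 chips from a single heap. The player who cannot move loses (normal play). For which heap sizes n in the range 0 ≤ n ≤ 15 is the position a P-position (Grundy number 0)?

0, 1, 10, 11

G(0) = 0
G(1) = mex{} = 0
G(2) = mex{0} = 1
G(3) = mex{0} = 1
G(4) = mex{1,0} = 2
G(5) = mex{1,0} = 2
G(6) = mex{2,1,0} = 3
G(7) = mex{2,1,0,0} = 3
G(8) = mex{3,2,1,0,0} = 4
G(9) = mex{3,2,1,1,0} = 4
G(10) = mex{4,3,2,1,1} = 0
G(11) = mex{4,3,2,2,1} = 0
G(12) = mex{0,4,3,2,2} = 1
G(13) = mex{0,4,3,3,2} = 1
G(14) = mex{1,0,4,3,3} = 2
G(15) = mex{1,0,4,4,3} = 2
P-positions are exactly the n with G(n) = 0.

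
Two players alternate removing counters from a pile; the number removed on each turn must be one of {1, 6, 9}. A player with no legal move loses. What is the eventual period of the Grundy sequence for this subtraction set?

5

G(0) = 0
G(1) = mex{0} = 1
G(2) = mex{1} = 0
G(3) = mex{0} = 1
G(4) = mex{1} = 0
G(5) = mex{0} = 1
G(6) = mex{1,0} = 2
G(7) = mex{2,1} = 0
G(8) = mex{0,0} = 1
G(9) = mex{1,1,0} = 2
G(10) = mex{2,0,1} = 3
G(11) = mex{3,1,0} = 2
G(12) = mex{2,2,1} = 0
G(13) = mex{0,0,0} = 1
G(14) = mex{1,1,1} = 0
G(15) = mex{0,2,2} = 1
G(16) = mex{1,3,0} = 2
G(17) = mex{2,2,1} = 0
G(18) = mex{0,0,2} = 1
G(19) = mex{1,1,3} = 0
G(20) = mex{0,0,2} = 1
G(21) = mex{1,1,0} = 2
G(22) = mex{2,2,1} = 0
G(23) = mex{0,0,0} = 1
G(24) = mex{1,1,1} = 0
G(25) = mex{0,0,2} = 1
G(26) = mex{1,1,0} = 2
From n = 11 onward G(n+5) = G(n); since this holds over max(S) = 9 consecutive positions the period is 5 (pre-period 11).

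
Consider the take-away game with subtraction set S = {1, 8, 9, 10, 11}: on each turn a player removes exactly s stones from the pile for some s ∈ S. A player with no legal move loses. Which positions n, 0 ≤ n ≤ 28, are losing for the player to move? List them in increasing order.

0, 2, 4, 6, 18, 20, 22, 24

n :  0  1  2  3  4  5  6  7  8  9 10 11 12 13 14 15 16 17 18 19 20 21 22 23 24 25 26 27 28
G :  0  1  0  1  0  1  0  1  2  3  2  3  2  3  2  3  4  5  0  1  0  1  0  1  0  1  2  3  2
P-positions are exactly the n with G(n) = 0.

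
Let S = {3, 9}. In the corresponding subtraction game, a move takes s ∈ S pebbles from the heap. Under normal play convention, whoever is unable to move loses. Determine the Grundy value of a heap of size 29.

1

G(0) = 0
G(1) = mex{} = 0
G(2) = mex{} = 0
G(3) = mex{0} = 1
G(4) = mex{0} = 1
G(5) = mex{0} = 1
G(6) = mex{1} = 0
G(7) = mex{1} = 0
G(8) = mex{1} = 0
G(9) = mex{0,0} = 1
G(10) = mex{0,0} = 1
G(11) = mex{0,0} = 1
G(12) = mex{1,1} = 0
G(13) = mex{1,1} = 0
G(14) = mex{1,1} = 0
G(15) = mex{0,0} = 1
G(16) = mex{0,0} = 1
G(17) = mex{0,0} = 1
G(18) = mex{1,1} = 0
G(19) = mex{1,1} = 0
G(20) = mex{1,1} = 0
G(21) = mex{0,0} = 1
G(22) = mex{0,0} = 1
G(23) = mex{0,0} = 1
G(24) = mex{1,1} = 0
G(25) = mex{1,1} = 0
G(26) = mex{1,1} = 0
G(27) = mex{0,0} = 1
G(28) = mex{0,0} = 1
G(29) = mex{0,0} = 1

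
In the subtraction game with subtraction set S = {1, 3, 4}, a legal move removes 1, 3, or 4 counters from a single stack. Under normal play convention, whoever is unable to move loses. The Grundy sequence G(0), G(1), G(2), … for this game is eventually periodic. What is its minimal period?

7

G(0) = 0
G(1) = mex{0} = 1
G(2) = mex{1} = 0
G(3) = mex{0,0} = 1
G(4) = mex{1,1,0} = 2
G(5) = mex{2,0,1} = 3
G(6) = mex{3,1,0} = 2
G(7) = mex{2,2,1} = 0
G(8) = mex{0,3,2} = 1
G(9) = mex{1,2,3} = 0
G(10) = mex{0,0,2} = 1
G(11) = mex{1,1,0} = 2
G(12) = mex{2,0,1} = 3
G(13) = mex{3,1,0} = 2
G(14) = mex{2,2,1} = 0
G(15) = mex{0,3,2} = 1
G(n+7) = G(n) holds for n = 0,…,3 (a full window of length max(S) = 4), so the sequence is purely periodic with period 7.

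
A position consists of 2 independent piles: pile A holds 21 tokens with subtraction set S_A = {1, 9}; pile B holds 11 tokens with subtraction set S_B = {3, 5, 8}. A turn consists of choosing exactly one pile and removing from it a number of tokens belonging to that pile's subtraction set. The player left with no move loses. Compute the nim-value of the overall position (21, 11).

Pile A, S = {1, 9}:
G(0) = 0
G(1) = mex{0} = 1
G(2) = mex{1} = 0
G(3) = mex{0} = 1
G(4) = mex{1} = 0
G(5) = mex{0} = 1
G(6) = mex{1} = 0
G(7) = mex{0} = 1
G(8) = mex{1} = 0
G(9) = mex{0,0} = 1
G(10) = mex{1,1} = 0
G(11) = mex{0,0} = 1
G(12) = mex{1,1} = 0
G(13) = mex{0,0} = 1
G(14) = mex{1,1} = 0
G(15) = mex{0,0} = 1
G(16) = mex{1,1} = 0
G(17) = mex{0,0} = 1
G(18) = mex{1,1} = 0
G(19) = mex{0,0} = 1
G(20) = mex{1,1} = 0
G(21) = mex{0,0} = 1
G_A(21) = 1.
Pile B, S = {3, 5, 8}:
G(0) = 0
G(1) = mex{} = 0
G(2) = mex{} = 0
G(3) = mex{0} = 1
G(4) = mex{0} = 1
G(5) = mex{0,0} = 1
G(6) = mex{1,0} = 2
G(7) = mex{1,0} = 2
G(8) = mex{1,1,0} = 2
G(9) = mex{2,1,0} = 3
G(10) = mex{2,1,0} = 3
G(11) = mex{2,2,1} = 0
G_B(11) = 0.
Combined Grundy value = 1 ⊕ 0 = 1.

1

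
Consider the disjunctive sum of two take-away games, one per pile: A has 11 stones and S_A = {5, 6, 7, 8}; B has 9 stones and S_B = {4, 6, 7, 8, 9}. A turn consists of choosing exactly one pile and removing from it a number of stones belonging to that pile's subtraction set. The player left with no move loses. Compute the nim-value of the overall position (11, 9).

0

Pile A, S = {5, 6, 7, 8}:
G(0) = 0
G(1) = mex{} = 0
G(2) = mex{} = 0
G(3) = mex{} = 0
G(4) = mex{} = 0
G(5) = mex{0} = 1
G(6) = mex{0,0} = 1
G(7) = mex{0,0,0} = 1
G(8) = mex{0,0,0,0} = 1
G(9) = mex{0,0,0,0} = 1
G(10) = mex{1,0,0,0} = 2
G(11) = mex{1,1,0,0} = 2
G_A(11) = 2.
Pile B, S = {4, 6, 7, 8, 9}:
n : 0 1 2 3 4 5 6 7 8 9
G : 0 0 0 0 1 1 1 1 2 2
G_B(9) = 2.
Combined Grundy value = 2 ⊕ 2 = 0.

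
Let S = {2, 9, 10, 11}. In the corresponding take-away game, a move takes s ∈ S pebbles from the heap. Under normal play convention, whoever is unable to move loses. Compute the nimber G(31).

n :  0  1  2  3  4  5  6  7  8  9 10 11 12 13 14 15 16 17 18 19 20 21 22 23 24 25 26 27 28 29 30 31
G :  0  0  1  1  0  0  1  1  0  2  1  3  2  2  3  3  2  2  3  3  0  0  1  1  0  0  1  1  0  2  1  3

3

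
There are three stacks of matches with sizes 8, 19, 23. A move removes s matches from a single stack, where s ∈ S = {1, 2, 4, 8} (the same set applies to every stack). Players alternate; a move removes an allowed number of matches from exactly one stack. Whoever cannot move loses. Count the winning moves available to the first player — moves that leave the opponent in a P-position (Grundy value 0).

2

All stacks use S = {1, 2, 4, 8}:
n :  0  1  2  3  4  5  6  7  8  9 10 11 12 13 14 15 16 17 18 19 20 21 22 23
G :  0  1  2  0  1  2  0  1  2  0  1  2  0  1  2  0  1  2  0  1  2  0  1  2
Stack A: G(8) = 2.
Stack B: G(19) = 1.
Stack C: G(23) = 2.
Combined Grundy value = 2 ⊕ 1 ⊕ 2 = 1.
A winning move leaves total XOR = 0, i.e. changes one component's Grundy value g to g ⊕ X where X is the current total.
Stack A: need g' = 2⊕1 = 3. Options: 8−1→G=1, 8−2→G=0, 8−4→G=1, 8−8→G=0. Hits: 0.
Stack B: need g' = 1⊕1 = 0. Options: 19−1→G=0, 19−2→G=2, 19−4→G=0, 19−8→G=2. Hits: 2.
Stack C: need g' = 2⊕1 = 3. Options: 23−1→G=1, 23−2→G=0, 23−4→G=1, 23−8→G=0. Hits: 0.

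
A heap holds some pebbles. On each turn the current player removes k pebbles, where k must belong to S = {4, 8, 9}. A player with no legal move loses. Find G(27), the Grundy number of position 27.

0

n :  0  1  2  3  4  5  6  7  8  9 10 11 12 13 14 15 16 17 18 19 20 21 22 23 24 25 26 27
G :  0  0  0  0  1  1  1  1  2  2  2  2  3  0  0  0  0  1  1  1  1  2  2  2  2  3  0  0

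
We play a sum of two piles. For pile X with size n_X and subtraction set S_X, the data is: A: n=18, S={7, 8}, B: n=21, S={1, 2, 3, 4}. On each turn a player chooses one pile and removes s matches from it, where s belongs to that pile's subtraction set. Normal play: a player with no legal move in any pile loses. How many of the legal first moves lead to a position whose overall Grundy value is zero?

Pile A, S = {7, 8}:
G(0) = 0
G(1) = mex{} = 0
G(2) = mex{} = 0
G(3) = mex{} = 0
G(4) = mex{} = 0
G(5) = mex{} = 0
G(6) = mex{} = 0
G(7) = mex{0} = 1
G(8) = mex{0,0} = 1
G(9) = mex{0,0} = 1
G(10) = mex{0,0} = 1
G(11) = mex{0,0} = 1
G(12) = mex{0,0} = 1
G(13) = mex{0,0} = 1
G(14) = mex{1,0} = 2
G(15) = mex{1,1} = 0
G(16) = mex{1,1} = 0
G(17) = mex{1,1} = 0
G(18) = mex{1,1} = 0
G_A(18) = 0.
Pile B, S = {1, 2, 3, 4}:
G(0) = 0
G(1) = mex{0} = 1
G(2) = mex{1,0} = 2
G(3) = mex{2,1,0} = 3
G(4) = mex{3,2,1,0} = 4
G(5) = mex{4,3,2,1} = 0
G(6) = mex{0,4,3,2} = 1
G(7) = mex{1,0,4,3} = 2
G(8) = mex{2,1,0,4} = 3
G(9) = mex{3,2,1,0} = 4
G(10) = mex{4,3,2,1} = 0
G(11) = mex{0,4,3,2} = 1
G(12) = mex{1,0,4,3} = 2
G(13) = mex{2,1,0,4} = 3
G(14) = mex{3,2,1,0} = 4
G(15) = mex{4,3,2,1} = 0
G(16) = mex{0,4,3,2} = 1
G(17) = mex{1,0,4,3} = 2
G(18) = mex{2,1,0,4} = 3
G(19) = mex{3,2,1,0} = 4
G(20) = mex{4,3,2,1} = 0
G(21) = mex{0,4,3,2} = 1
G_B(21) = 1.
Combined Grundy value = 0 ⊕ 1 = 1.
A winning move leaves total XOR = 0, i.e. changes one component's Grundy value g to g ⊕ X where X is the current total.
Pile A: need g' = 0⊕1 = 1. Options: 18−7→G=1, 18−8→G=1. Hits: 2.
Pile B: need g' = 1⊕1 = 0. Options: 21−1→G=0, 21−2→G=4, 21−3→G=3, 21−4→G=2. Hits: 1.

3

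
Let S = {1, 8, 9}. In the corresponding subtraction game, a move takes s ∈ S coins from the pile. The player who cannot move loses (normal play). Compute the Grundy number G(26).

n :  0  1  2  3  4  5  6  7  8  9 10 11 12 13 14 15 16 17 18 19 20 21 22 23 24 25 26
G :  0  1  0  1  0  1  0  1  2  3  2  3  2  3  2  3  0  1  0  1  0  1  0  1  2  3  2

2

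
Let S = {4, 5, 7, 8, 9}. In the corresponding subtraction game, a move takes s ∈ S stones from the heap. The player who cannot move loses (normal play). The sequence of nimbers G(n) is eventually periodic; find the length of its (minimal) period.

n :  0  1  2  3  4  5  6  7  8  9 10 11 12 13 14 15 16 17 18 19 20 21 22 23 24 25 26 27
G :  0  0  0  0  1  1  1  1  2  2  2  2  3  0  0  0  0  1  1  1  1  2  2  2  2  3  0  0
G(n+13) = G(n) holds for n = 0,…,8 (a full window of length max(S) = 9), so the sequence is purely periodic with period 13.

13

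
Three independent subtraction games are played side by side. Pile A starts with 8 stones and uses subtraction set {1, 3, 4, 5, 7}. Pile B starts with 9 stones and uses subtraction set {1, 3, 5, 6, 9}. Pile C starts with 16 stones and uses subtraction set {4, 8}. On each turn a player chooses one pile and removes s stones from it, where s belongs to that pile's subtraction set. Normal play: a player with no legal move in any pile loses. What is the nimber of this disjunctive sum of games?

Pile A, S = {1, 3, 4, 5, 7}:
n : 0 1 2 3 4 5 6 7 8
G : 0 1 0 1 2 3 2 3 0
G_A(8) = 0.
Pile B, S = {1, 3, 5, 6, 9}:
G(0) = 0
G(1) = mex{0} = 1
G(2) = mex{1} = 0
G(3) = mex{0,0} = 1
G(4) = mex{1,1} = 0
G(5) = mex{0,0,0} = 1
G(6) = mex{1,1,1,0} = 2
G(7) = mex{2,0,0,1} = 3
G(8) = mex{3,1,1,0} = 2
G(9) = mex{2,2,0,1,0} = 3
G_B(9) = 3.
Pile C, S = {4, 8}:
n :  0  1  2  3  4  5  6  7  8  9 10 11 12 13 14 15 16
G :  0  0  0  0  1  1  1  1  2  2  2  2  0  0  0  0  1
G_C(16) = 1.
Combined Grundy value = 0 ⊕ 3 ⊕ 1 = 2.

2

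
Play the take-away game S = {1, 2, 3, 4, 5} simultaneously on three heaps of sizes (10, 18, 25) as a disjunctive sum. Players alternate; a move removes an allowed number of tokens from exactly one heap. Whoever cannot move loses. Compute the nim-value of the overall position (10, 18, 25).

5

All heaps use S = {1, 2, 3, 4, 5}:
G(0) = 0
G(1) = mex{0} = 1
G(2) = mex{1,0} = 2
G(3) = mex{2,1,0} = 3
G(4) = mex{3,2,1,0} = 4
G(5) = mex{4,3,2,1,0} = 5
G(6) = mex{5,4,3,2,1} = 0
G(7) = mex{0,5,4,3,2} = 1
G(8) = mex{1,0,5,4,3} = 2
G(9) = mex{2,1,0,5,4} = 3
G(10) = mex{3,2,1,0,5} = 4
G(11) = mex{4,3,2,1,0} = 5
G(12) = mex{5,4,3,2,1} = 0
G(13) = mex{0,5,4,3,2} = 1
G(14) = mex{1,0,5,4,3} = 2
G(15) = mex{2,1,0,5,4} = 3
G(16) = mex{3,2,1,0,5} = 4
G(17) = mex{4,3,2,1,0} = 5
G(18) = mex{5,4,3,2,1} = 0
G(19) = mex{0,5,4,3,2} = 1
G(20) = mex{1,0,5,4,3} = 2
G(21) = mex{2,1,0,5,4} = 3
G(22) = mex{3,2,1,0,5} = 4
G(23) = mex{4,3,2,1,0} = 5
G(24) = mex{5,4,3,2,1} = 0
G(25) = mex{0,5,4,3,2} = 1
Heap A: G(10) = 4.
Heap B: G(18) = 0.
Heap C: G(25) = 1.
Combined Grundy value = 4 ⊕ 0 ⊕ 1 = 5.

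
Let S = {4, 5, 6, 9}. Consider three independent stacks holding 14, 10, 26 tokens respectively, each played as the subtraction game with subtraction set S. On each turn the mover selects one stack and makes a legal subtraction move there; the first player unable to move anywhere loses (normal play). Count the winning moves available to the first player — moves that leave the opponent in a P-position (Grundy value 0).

6

All stacks use S = {4, 5, 6, 9}:
G(0) = 0
G(1) = mex{} = 0
G(2) = mex{} = 0
G(3) = mex{} = 0
G(4) = mex{0} = 1
G(5) = mex{0,0} = 1
G(6) = mex{0,0,0} = 1
G(7) = mex{0,0,0} = 1
G(8) = mex{1,0,0} = 2
G(9) = mex{1,1,0,0} = 2
G(10) = mex{1,1,1,0} = 2
G(11) = mex{1,1,1,0} = 2
G(12) = mex{2,1,1,0} = 3
G(13) = mex{2,2,1,1} = 0
G(14) = mex{2,2,2,1} = 0
G(15) = mex{2,2,2,1} = 0
G(16) = mex{3,2,2,1} = 0
G(17) = mex{0,3,2,2} = 1
G(18) = mex{0,0,3,2} = 1
G(19) = mex{0,0,0,2} = 1
G(20) = mex{0,0,0,2} = 1
G(21) = mex{1,0,0,3} = 2
G(22) = mex{1,1,0,0} = 2
G(23) = mex{1,1,1,0} = 2
G(24) = mex{1,1,1,0} = 2
G(25) = mex{2,1,1,0} = 3
G(26) = mex{2,2,1,1} = 0
Stack A: G(14) = 0.
Stack B: G(10) = 2.
Stack C: G(26) = 0.
Combined Grundy value = 0 ⊕ 2 ⊕ 0 = 2.
A winning move leaves total XOR = 0, i.e. changes one component's Grundy value g to g ⊕ X where X is the current total.
Stack A: need g' = 0⊕2 = 2. Options: 14−4→G=2, 14−5→G=2, 14−6→G=2, 14−9→G=1. Hits: 3.
Stack B: need g' = 2⊕2 = 0. Options: 10−4→G=1, 10−5→G=1, 10−6→G=1, 10−9→G=0. Hits: 1.
Stack C: need g' = 0⊕2 = 2. Options: 26−4→G=2, 26−5→G=2, 26−6→G=1, 26−9→G=1. Hits: 2.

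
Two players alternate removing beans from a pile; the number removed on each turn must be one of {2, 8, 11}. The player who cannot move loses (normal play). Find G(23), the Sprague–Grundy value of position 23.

0

n :  0  1  2  3  4  5  6  7  8  9 10 11 12 13 14 15 16 17 18 19 20 21 22 23
G :  0  0  1  1  0  0  1  1  2  2  0  3  1  2  0  3  1  0  2  1  0  3  1  0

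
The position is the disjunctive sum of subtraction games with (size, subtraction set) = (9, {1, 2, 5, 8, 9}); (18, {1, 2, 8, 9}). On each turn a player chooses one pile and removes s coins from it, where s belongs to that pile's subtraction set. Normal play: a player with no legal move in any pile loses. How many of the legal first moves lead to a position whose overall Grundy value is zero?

Pile A, S = {1, 2, 5, 8, 9}:
n : 0 1 2 3 4 5 6 7 8 9
G : 0 1 2 0 1 2 0 1 2 3
G_A(9) = 3.
Pile B, S = {1, 2, 8, 9}:
n :  0  1  2  3  4  5  6  7  8  9 10 11 12 13 14 15 16 17 18
G :  0  1  2  0  1  2  0  1  2  3  0  1  2  0  1  2  0  1  2
G_B(18) = 2.
Combined Grundy value = 3 ⊕ 2 = 1.
A winning move leaves total XOR = 0, i.e. changes one component's Grundy value g to g ⊕ X where X is the current total.
Pile A: need g' = 3⊕1 = 2. Options: 9−1→G=2, 9−2→G=1, 9−5→G=1, 9−8→G=1, 9−9→G=0. Hits: 1.
Pile B: need g' = 2⊕1 = 3. Options: 18−1→G=1, 18−2→G=0, 18−8→G=0, 18−9→G=3. Hits: 1.

2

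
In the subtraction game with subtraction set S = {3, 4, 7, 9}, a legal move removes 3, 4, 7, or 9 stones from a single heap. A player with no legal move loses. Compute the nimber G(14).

0

G(0) = 0
G(1) = mex{} = 0
G(2) = mex{} = 0
G(3) = mex{0} = 1
G(4) = mex{0,0} = 1
G(5) = mex{0,0} = 1
G(6) = mex{1,0} = 2
G(7) = mex{1,1,0} = 2
G(8) = mex{1,1,0} = 2
G(9) = mex{2,1,0,0} = 3
G(10) = mex{2,2,1,0} = 3
G(11) = mex{2,2,1,0} = 3
G(12) = mex{3,2,1,1} = 0
G(13) = mex{3,3,2,1} = 0
G(14) = mex{3,3,2,1} = 0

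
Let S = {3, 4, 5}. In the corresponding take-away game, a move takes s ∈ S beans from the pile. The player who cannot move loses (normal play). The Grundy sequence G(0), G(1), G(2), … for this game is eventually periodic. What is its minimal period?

G(0) = 0
G(1) = mex{} = 0
G(2) = mex{} = 0
G(3) = mex{0} = 1
G(4) = mex{0,0} = 1
G(5) = mex{0,0,0} = 1
G(6) = mex{1,0,0} = 2
G(7) = mex{1,1,0} = 2
G(8) = mex{1,1,1} = 0
G(9) = mex{2,1,1} = 0
G(10) = mex{2,2,1} = 0
G(11) = mex{0,2,2} = 1
G(12) = mex{0,0,2} = 1
G(13) = mex{0,0,0} = 1
G(14) = mex{1,0,0} = 2
G(15) = mex{1,1,0} = 2
G(16) = mex{1,1,1} = 0
G(17) = mex{2,1,1} = 0
G(n+8) = G(n) holds for n = 0,…,4 (a full window of length max(S) = 5), so the sequence is purely periodic with period 8.

8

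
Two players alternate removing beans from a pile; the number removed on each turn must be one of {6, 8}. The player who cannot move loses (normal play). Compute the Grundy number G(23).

G(0) = 0
G(1) = mex{} = 0
G(2) = mex{} = 0
G(3) = mex{} = 0
G(4) = mex{} = 0
G(5) = mex{} = 0
G(6) = mex{0} = 1
G(7) = mex{0} = 1
G(8) = mex{0,0} = 1
G(9) = mex{0,0} = 1
G(10) = mex{0,0} = 1
G(11) = mex{0,0} = 1
G(12) = mex{1,0} = 2
G(13) = mex{1,0} = 2
G(14) = mex{1,1} = 0
G(15) = mex{1,1} = 0
G(16) = mex{1,1} = 0
G(17) = mex{1,1} = 0
G(18) = mex{2,1} = 0
G(19) = mex{2,1} = 0
G(20) = mex{0,2} = 1
G(21) = mex{0,2} = 1
G(22) = mex{0,0} = 1
G(23) = mex{0,0} = 1

1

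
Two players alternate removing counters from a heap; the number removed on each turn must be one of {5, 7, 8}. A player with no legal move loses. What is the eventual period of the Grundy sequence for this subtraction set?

n :  0  1  2  3  4  5  6  7  8  9 10 11 12 13 14 15 16 17 18 19 20 21 22 23 24 25 26 27
G :  0  0  0  0  0  1  1  1  1  1  2  2  2  0  0  0  0  0  1  1  1  1  1  2  2  2  0  0
G(n+13) = G(n) holds for n = 0,…,7 (a full window of length max(S) = 8), so the sequence is purely periodic with period 13.

13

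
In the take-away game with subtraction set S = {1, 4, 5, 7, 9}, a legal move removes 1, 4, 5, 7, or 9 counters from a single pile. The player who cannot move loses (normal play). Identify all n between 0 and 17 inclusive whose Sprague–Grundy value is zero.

0, 2, 8, 10, 16

G(0) = 0
G(1) = mex{0} = 1
G(2) = mex{1} = 0
G(3) = mex{0} = 1
G(4) = mex{1,0} = 2
G(5) = mex{2,1,0} = 3
G(6) = mex{3,0,1} = 2
G(7) = mex{2,1,0,0} = 3
G(8) = mex{3,2,1,1} = 0
G(9) = mex{0,3,2,0,0} = 1
G(10) = mex{1,2,3,1,1} = 0
G(11) = mex{0,3,2,2,0} = 1
G(12) = mex{1,0,3,3,1} = 2
G(13) = mex{2,1,0,2,2} = 3
G(14) = mex{3,0,1,3,3} = 2
G(15) = mex{2,1,0,0,2} = 3
G(16) = mex{3,2,1,1,3} = 0
G(17) = mex{0,3,2,0,0} = 1
P-positions are exactly the n with G(n) = 0.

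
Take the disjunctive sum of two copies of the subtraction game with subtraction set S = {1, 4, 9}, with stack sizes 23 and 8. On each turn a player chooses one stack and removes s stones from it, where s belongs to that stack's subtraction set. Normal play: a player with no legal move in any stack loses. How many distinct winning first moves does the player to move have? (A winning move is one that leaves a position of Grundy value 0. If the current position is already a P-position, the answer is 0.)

0

All stacks use S = {1, 4, 9}:
G(0) = 0
G(1) = mex{0} = 1
G(2) = mex{1} = 0
G(3) = mex{0} = 1
G(4) = mex{1,0} = 2
G(5) = mex{2,1} = 0
G(6) = mex{0,0} = 1
G(7) = mex{1,1} = 0
G(8) = mex{0,2} = 1
G(9) = mex{1,0,0} = 2
G(10) = mex{2,1,1} = 0
G(11) = mex{0,0,0} = 1
G(12) = mex{1,1,1} = 0
G(13) = mex{0,2,2} = 1
G(14) = mex{1,0,0} = 2
G(15) = mex{2,1,1} = 0
G(16) = mex{0,0,0} = 1
G(17) = mex{1,1,1} = 0
G(18) = mex{0,2,2} = 1
G(19) = mex{1,0,0} = 2
G(20) = mex{2,1,1} = 0
G(21) = mex{0,0,0} = 1
G(22) = mex{1,1,1} = 0
G(23) = mex{0,2,2} = 1
Stack A: G(23) = 1.
Stack B: G(8) = 1.
Combined Grundy value = 1 ⊕ 1 = 0.
A winning move leaves total XOR = 0, i.e. changes one component's Grundy value g to g ⊕ X where X is the current total.
Stack A: target g' = 1⊕0 = 1, but every legal move changes the Grundy value (mex property), so 0 moves.
Stack B: target g' = 1⊕0 = 1, but every legal move changes the Grundy value (mex property), so 0 moves.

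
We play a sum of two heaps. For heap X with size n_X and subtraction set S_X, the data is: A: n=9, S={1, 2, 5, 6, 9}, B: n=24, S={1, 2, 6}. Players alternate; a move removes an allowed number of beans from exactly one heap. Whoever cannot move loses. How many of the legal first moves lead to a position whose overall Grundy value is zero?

4

Heap A, S = {1, 2, 5, 6, 9}:
G(0) = 0
G(1) = mex{0} = 1
G(2) = mex{1,0} = 2
G(3) = mex{2,1} = 0
G(4) = mex{0,2} = 1
G(5) = mex{1,0,0} = 2
G(6) = mex{2,1,1,0} = 3
G(7) = mex{3,2,2,1} = 0
G(8) = mex{0,3,0,2} = 1
G(9) = mex{1,0,1,0,0} = 2
G_A(9) = 2.
Heap B, S = {1, 2, 6}:
n :  0  1  2  3  4  5  6  7  8  9 10 11 12 13 14 15 16 17 18 19 20 21 22 23 24
G :  0  1  2  0  1  2  3  0  1  2  0  1  2  3  0  1  2  0  1  2  3  0  1  2  0
G_B(24) = 0.
Combined Grundy value = 2 ⊕ 0 = 2.
A winning move leaves total XOR = 0, i.e. changes one component's Grundy value g to g ⊕ X where X is the current total.
Heap A: need g' = 2⊕2 = 0. Options: 9−1→G=1, 9−2→G=0, 9−5→G=1, 9−6→G=0, 9−9→G=0. Hits: 3.
Heap B: need g' = 0⊕2 = 2. Options: 24−1→G=2, 24−2→G=1, 24−6→G=1. Hits: 1.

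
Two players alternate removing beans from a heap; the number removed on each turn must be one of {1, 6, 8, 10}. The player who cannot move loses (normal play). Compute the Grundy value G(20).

n :  0  1  2  3  4  5  6  7  8  9 10 11 12 13 14 15 16 17 18 19 20
G :  0  1  0  1  0  1  2  0  1  0  1  0  1  2  3  2  0  1  0  1  0

0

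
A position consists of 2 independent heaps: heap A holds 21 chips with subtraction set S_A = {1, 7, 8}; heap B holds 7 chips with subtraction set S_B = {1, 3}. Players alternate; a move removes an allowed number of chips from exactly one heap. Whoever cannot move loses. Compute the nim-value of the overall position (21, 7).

1

Heap A, S = {1, 7, 8}:
G(0) = 0
G(1) = mex{0} = 1
G(2) = mex{1} = 0
G(3) = mex{0} = 1
G(4) = mex{1} = 0
G(5) = mex{0} = 1
G(6) = mex{1} = 0
G(7) = mex{0,0} = 1
G(8) = mex{1,1,0} = 2
G(9) = mex{2,0,1} = 3
G(10) = mex{3,1,0} = 2
G(11) = mex{2,0,1} = 3
G(12) = mex{3,1,0} = 2
G(13) = mex{2,0,1} = 3
G(14) = mex{3,1,0} = 2
G(15) = mex{2,2,1} = 0
G(16) = mex{0,3,2} = 1
G(17) = mex{1,2,3} = 0
G(18) = mex{0,3,2} = 1
G(19) = mex{1,2,3} = 0
G(20) = mex{0,3,2} = 1
G(21) = mex{1,2,3} = 0
G_A(21) = 0.
Heap B, S = {1, 3}:
n : 0 1 2 3 4 5 6 7
G : 0 1 0 1 0 1 0 1
G_B(7) = 1.
Combined Grundy value = 0 ⊕ 1 = 1.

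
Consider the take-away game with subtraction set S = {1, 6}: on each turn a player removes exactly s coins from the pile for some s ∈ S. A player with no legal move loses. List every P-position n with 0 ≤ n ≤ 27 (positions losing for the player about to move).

0, 2, 4, 7, 9, 11, 14, 16, 18, 21, 23, 25

n :  0  1  2  3  4  5  6  7  8  9 10 11 12 13 14 15 16 17 18 19 20 21 22 23 24 25 26 27
G :  0  1  0  1  0  1  2  0  1  0  1  0  1  2  0  1  0  1  0  1  2  0  1  0  1  0  1  2
P-positions are exactly the n with G(n) = 0.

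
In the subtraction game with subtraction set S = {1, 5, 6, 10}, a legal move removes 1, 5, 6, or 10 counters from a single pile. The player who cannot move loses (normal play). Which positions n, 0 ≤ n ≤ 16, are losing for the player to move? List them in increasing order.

0, 2, 4, 11, 13, 15

G(0) = 0
G(1) = mex{0} = 1
G(2) = mex{1} = 0
G(3) = mex{0} = 1
G(4) = mex{1} = 0
G(5) = mex{0,0} = 1
G(6) = mex{1,1,0} = 2
G(7) = mex{2,0,1} = 3
G(8) = mex{3,1,0} = 2
G(9) = mex{2,0,1} = 3
G(10) = mex{3,1,0,0} = 2
G(11) = mex{2,2,1,1} = 0
G(12) = mex{0,3,2,0} = 1
G(13) = mex{1,2,3,1} = 0
G(14) = mex{0,3,2,0} = 1
G(15) = mex{1,2,3,1} = 0
G(16) = mex{0,0,2,2} = 1
P-positions are exactly the n with G(n) = 0.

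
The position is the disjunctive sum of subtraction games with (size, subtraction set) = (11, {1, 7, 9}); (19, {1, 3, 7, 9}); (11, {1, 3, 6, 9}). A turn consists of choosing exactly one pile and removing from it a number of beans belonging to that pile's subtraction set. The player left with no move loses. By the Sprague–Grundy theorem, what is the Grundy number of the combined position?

3

Pile A, S = {1, 7, 9}:
n :  0  1  2  3  4  5  6  7  8  9 10 11
G :  0  1  0  1  0  1  0  1  0  1  0  1
G_A(11) = 1.
Pile B, S = {1, 3, 7, 9}:
G(0) = 0
G(1) = mex{0} = 1
G(2) = mex{1} = 0
G(3) = mex{0,0} = 1
G(4) = mex{1,1} = 0
G(5) = mex{0,0} = 1
G(6) = mex{1,1} = 0
G(7) = mex{0,0,0} = 1
G(8) = mex{1,1,1} = 0
G(9) = mex{0,0,0,0} = 1
G(10) = mex{1,1,1,1} = 0
G(11) = mex{0,0,0,0} = 1
G(12) = mex{1,1,1,1} = 0
G(13) = mex{0,0,0,0} = 1
G(14) = mex{1,1,1,1} = 0
G(15) = mex{0,0,0,0} = 1
G(16) = mex{1,1,1,1} = 0
G(17) = mex{0,0,0,0} = 1
G(18) = mex{1,1,1,1} = 0
G(19) = mex{0,0,0,0} = 1
G_B(19) = 1.
Pile C, S = {1, 3, 6, 9}:
n :  0  1  2  3  4  5  6  7  8  9 10 11
G :  0  1  0  1  0  1  2  3  2  3  2  3
G_C(11) = 3.
Combined Grundy value = 1 ⊕ 1 ⊕ 3 = 3.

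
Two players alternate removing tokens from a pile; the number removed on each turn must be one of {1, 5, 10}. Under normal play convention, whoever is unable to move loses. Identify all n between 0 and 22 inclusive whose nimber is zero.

0, 2, 4, 6, 8, 15, 17, 19, 21

n :  0  1  2  3  4  5  6  7  8  9 10 11 12 13 14 15 16 17 18 19 20 21 22
G :  0  1  0  1  0  1  0  1  0  1  2  3  2  3  2  0  1  0  1  0  1  0  1
P-positions are exactly the n with G(n) = 0.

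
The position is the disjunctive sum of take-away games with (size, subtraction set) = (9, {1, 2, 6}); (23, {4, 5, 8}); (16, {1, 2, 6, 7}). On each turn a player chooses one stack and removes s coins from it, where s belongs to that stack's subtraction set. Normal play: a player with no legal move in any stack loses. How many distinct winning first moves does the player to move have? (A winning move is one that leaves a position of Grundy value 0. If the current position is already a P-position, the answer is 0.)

0

Stack A, S = {1, 2, 6}:
n : 0 1 2 3 4 5 6 7 8 9
G : 0 1 2 0 1 2 3 0 1 2
G_A(9) = 2.
Stack B, S = {4, 5, 8}:
G(0) = 0
G(1) = mex{} = 0
G(2) = mex{} = 0
G(3) = mex{} = 0
G(4) = mex{0} = 1
G(5) = mex{0,0} = 1
G(6) = mex{0,0} = 1
G(7) = mex{0,0} = 1
G(8) = mex{1,0,0} = 2
G(9) = mex{1,1,0} = 2
G(10) = mex{1,1,0} = 2
G(11) = mex{1,1,0} = 2
G(12) = mex{2,1,1} = 0
G(13) = mex{2,2,1} = 0
G(14) = mex{2,2,1} = 0
G(15) = mex{2,2,1} = 0
G(16) = mex{0,2,2} = 1
G(17) = mex{0,0,2} = 1
G(18) = mex{0,0,2} = 1
G(19) = mex{0,0,2} = 1
G(20) = mex{1,0,0} = 2
G(21) = mex{1,1,0} = 2
G(22) = mex{1,1,0} = 2
G(23) = mex{1,1,0} = 2
G_B(23) = 2.
Stack C, S = {1, 2, 6, 7}:
n :  0  1  2  3  4  5  6  7  8  9 10 11 12 13 14 15 16
G :  0  1  2  0  1  2  3  4  0  1  2  0  1  2  3  4  0
G_C(16) = 0.
Combined Grundy value = 2 ⊕ 2 ⊕ 0 = 0.
A winning move leaves total XOR = 0, i.e. changes one component's Grundy value g to g ⊕ X where X is the current total.
Stack A: target g' = 2⊕0 = 2, but every legal move changes the Grundy value (mex property), so 0 moves.
Stack B: target g' = 2⊕0 = 2, but every legal move changes the Grundy value (mex property), so 0 moves.
Stack C: target g' = 0⊕0 = 0, but every legal move changes the Grundy value (mex property), so 0 moves.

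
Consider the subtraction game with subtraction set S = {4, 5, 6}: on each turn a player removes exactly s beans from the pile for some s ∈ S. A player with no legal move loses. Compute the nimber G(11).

0

G(0) = 0
G(1) = mex{} = 0
G(2) = mex{} = 0
G(3) = mex{} = 0
G(4) = mex{0} = 1
G(5) = mex{0,0} = 1
G(6) = mex{0,0,0} = 1
G(7) = mex{0,0,0} = 1
G(8) = mex{1,0,0} = 2
G(9) = mex{1,1,0} = 2
G(10) = mex{1,1,1} = 0
G(11) = mex{1,1,1} = 0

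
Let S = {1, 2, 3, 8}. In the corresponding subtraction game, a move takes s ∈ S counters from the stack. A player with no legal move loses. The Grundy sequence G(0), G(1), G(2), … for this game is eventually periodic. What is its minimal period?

G(0) = 0
G(1) = mex{0} = 1
G(2) = mex{1,0} = 2
G(3) = mex{2,1,0} = 3
G(4) = mex{3,2,1} = 0
G(5) = mex{0,3,2} = 1
G(6) = mex{1,0,3} = 2
G(7) = mex{2,1,0} = 3
G(8) = mex{3,2,1,0} = 4
G(9) = mex{4,3,2,1} = 0
G(10) = mex{0,4,3,2} = 1
G(11) = mex{1,0,4,3} = 2
G(12) = mex{2,1,0,0} = 3
G(13) = mex{3,2,1,1} = 0
G(14) = mex{0,3,2,2} = 1
G(15) = mex{1,0,3,3} = 2
G(16) = mex{2,1,0,4} = 3
G(17) = mex{3,2,1,0} = 4
G(18) = mex{4,3,2,1} = 0
G(19) = mex{0,4,3,2} = 1
G(n+9) = G(n) holds for n = 0,…,7 (a full window of length max(S) = 8), so the sequence is purely periodic with period 9.

9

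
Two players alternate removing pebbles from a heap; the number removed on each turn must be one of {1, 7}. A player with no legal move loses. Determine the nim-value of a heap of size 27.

1

n :  0  1  2  3  4  5  6  7  8  9 10 11 12 13 14 15 16 17 18 19 20 21 22 23 24 25 26 27
G :  0  1  0  1  0  1  0  1  0  1  0  1  0  1  0  1  0  1  0  1  0  1  0  1  0  1  0  1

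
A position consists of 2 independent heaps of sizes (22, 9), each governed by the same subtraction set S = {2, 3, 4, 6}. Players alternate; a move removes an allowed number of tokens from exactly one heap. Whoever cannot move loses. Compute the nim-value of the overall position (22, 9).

3

All heaps use S = {2, 3, 4, 6}:
n :  0  1  2  3  4  5  6  7  8  9 10 11 12 13 14 15 16 17 18 19 20 21 22
G :  0  0  1  1  2  2  3  3  0  0  1  1  2  2  3  3  0  0  1  1  2  2  3
Heap A: G(22) = 3.
Heap B: G(9) = 0.
Combined Grundy value = 3 ⊕ 0 = 3.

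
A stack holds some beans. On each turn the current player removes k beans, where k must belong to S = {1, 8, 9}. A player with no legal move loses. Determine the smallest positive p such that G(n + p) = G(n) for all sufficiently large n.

n :  0  1  2  3  4  5  6  7  8  9 10 11 12 13 14 15 16 17 18 19 20 21 22 23 24 25 26 27 28 29 30 31 32 33
G :  0  1  0  1  0  1  0  1  2  3  2  3  2  3  2  3  0  1  0  1  0  1  0  1  2  3  2  3  2  3  2  3  0  1
G(n+16) = G(n) holds for n = 0,…,8 (a full window of length max(S) = 9), so the sequence is purely periodic with period 16.

16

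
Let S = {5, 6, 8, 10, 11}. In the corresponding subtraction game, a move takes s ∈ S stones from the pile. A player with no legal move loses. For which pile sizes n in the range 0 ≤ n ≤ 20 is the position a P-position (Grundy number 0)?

0, 1, 2, 3, 4, 16, 17, 18, 19, 20

G(0) = 0
G(1) = mex{} = 0
G(2) = mex{} = 0
G(3) = mex{} = 0
G(4) = mex{} = 0
G(5) = mex{0} = 1
G(6) = mex{0,0} = 1
G(7) = mex{0,0} = 1
G(8) = mex{0,0,0} = 1
G(9) = mex{0,0,0} = 1
G(10) = mex{1,0,0,0} = 2
G(11) = mex{1,1,0,0,0} = 2
G(12) = mex{1,1,0,0,0} = 2
G(13) = mex{1,1,1,0,0} = 2
G(14) = mex{1,1,1,0,0} = 2
G(15) = mex{2,1,1,1,0} = 3
G(16) = mex{2,2,1,1,1} = 0
G(17) = mex{2,2,1,1,1} = 0
G(18) = mex{2,2,2,1,1} = 0
G(19) = mex{2,2,2,1,1} = 0
G(20) = mex{3,2,2,2,1} = 0
P-positions are exactly the n with G(n) = 0.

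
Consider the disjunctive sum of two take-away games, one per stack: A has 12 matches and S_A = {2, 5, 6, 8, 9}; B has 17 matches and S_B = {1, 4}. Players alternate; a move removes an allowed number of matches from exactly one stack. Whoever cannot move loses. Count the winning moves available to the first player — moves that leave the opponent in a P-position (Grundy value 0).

1

Stack A, S = {2, 5, 6, 8, 9}:
n :  0  1  2  3  4  5  6  7  8  9 10 11 12
G :  0  0  1  1  0  2  1  3  2  2  3  0  2
G_A(12) = 2.
Stack B, S = {1, 4}:
G(0) = 0
G(1) = mex{0} = 1
G(2) = mex{1} = 0
G(3) = mex{0} = 1
G(4) = mex{1,0} = 2
G(5) = mex{2,1} = 0
G(6) = mex{0,0} = 1
G(7) = mex{1,1} = 0
G(8) = mex{0,2} = 1
G(9) = mex{1,0} = 2
G(10) = mex{2,1} = 0
G(11) = mex{0,0} = 1
G(12) = mex{1,1} = 0
G(13) = mex{0,2} = 1
G(14) = mex{1,0} = 2
G(15) = mex{2,1} = 0
G(16) = mex{0,0} = 1
G(17) = mex{1,1} = 0
G_B(17) = 0.
Combined Grundy value = 2 ⊕ 0 = 2.
A winning move leaves total XOR = 0, i.e. changes one component's Grundy value g to g ⊕ X where X is the current total.
Stack A: need g' = 2⊕2 = 0. Options: 12−2→G=3, 12−5→G=3, 12−6→G=1, 12−8→G=0, 12−9→G=1. Hits: 1.
Stack B: need g' = 0⊕2 = 2. Options: 17−1→G=1, 17−4→G=1. Hits: 0.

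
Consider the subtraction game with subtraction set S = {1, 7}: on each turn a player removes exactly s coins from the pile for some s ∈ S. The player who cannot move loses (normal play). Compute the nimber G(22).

n :  0  1  2  3  4  5  6  7  8  9 10 11 12 13 14 15 16 17 18 19 20 21 22
G :  0  1  0  1  0  1  0  1  0  1  0  1  0  1  0  1  0  1  0  1  0  1  0

0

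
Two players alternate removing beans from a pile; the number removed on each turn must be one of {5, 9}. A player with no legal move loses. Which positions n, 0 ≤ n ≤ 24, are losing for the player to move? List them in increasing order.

n :  0  1  2  3  4  5  6  7  8  9 10 11 12 13 14 15 16 17 18 19 20 21 22 23 24
G :  0  0  0  0  0  1  1  1  1  1  2  2  2  2  0  0  0  0  0  1  1  1  1  1  2
P-positions are exactly the n with G(n) = 0.

0, 1, 2, 3, 4, 14, 15, 16, 17, 18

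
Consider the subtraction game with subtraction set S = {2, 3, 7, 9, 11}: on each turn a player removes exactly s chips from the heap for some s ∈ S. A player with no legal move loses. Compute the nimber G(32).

2

G(0) = 0
G(1) = mex{} = 0
G(2) = mex{0} = 1
G(3) = mex{0,0} = 1
G(4) = mex{1,0} = 2
G(5) = mex{1,1} = 0
G(6) = mex{2,1} = 0
G(7) = mex{0,2,0} = 1
G(8) = mex{0,0,0} = 1
G(9) = mex{1,0,1,0} = 2
G(10) = mex{1,1,1,0} = 2
G(11) = mex{2,1,2,1,0} = 3
G(12) = mex{2,2,0,1,0} = 3
G(13) = mex{3,2,0,2,1} = 4
G(14) = mex{3,3,1,0,1} = 2
G(15) = mex{4,3,1,0,2} = 5
G(16) = mex{2,4,2,1,0} = 3
G(17) = mex{5,2,2,1,0} = 3
G(18) = mex{3,5,3,2,1} = 0
G(19) = mex{3,3,3,2,1} = 0
G(20) = mex{0,3,4,3,2} = 1
G(21) = mex{0,0,2,3,2} = 1
G(22) = mex{1,0,5,4,3} = 2
G(23) = mex{1,1,3,2,3} = 0
G(24) = mex{2,1,3,5,4} = 0
G(25) = mex{0,2,0,3,2} = 1
G(26) = mex{0,0,0,3,5} = 1
G(27) = mex{1,0,1,0,3} = 2
G(28) = mex{1,1,1,0,3} = 2
G(29) = mex{2,1,2,1,0} = 3
G(30) = mex{2,2,0,1,0} = 3
G(31) = mex{3,2,0,2,1} = 4
G(32) = mex{3,3,1,0,1} = 2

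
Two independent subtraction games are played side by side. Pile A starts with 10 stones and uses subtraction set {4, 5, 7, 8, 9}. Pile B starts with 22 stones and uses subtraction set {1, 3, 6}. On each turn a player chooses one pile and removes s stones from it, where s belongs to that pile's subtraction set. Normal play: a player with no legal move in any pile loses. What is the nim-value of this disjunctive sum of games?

2

Pile A, S = {4, 5, 7, 8, 9}:
n :  0  1  2  3  4  5  6  7  8  9 10
G :  0  0  0  0  1  1  1  1  2  2  2
G_A(10) = 2.
Pile B, S = {1, 3, 6}:
G(0) = 0
G(1) = mex{0} = 1
G(2) = mex{1} = 0
G(3) = mex{0,0} = 1
G(4) = mex{1,1} = 0
G(5) = mex{0,0} = 1
G(6) = mex{1,1,0} = 2
G(7) = mex{2,0,1} = 3
G(8) = mex{3,1,0} = 2
G(9) = mex{2,2,1} = 0
G(10) = mex{0,3,0} = 1
G(11) = mex{1,2,1} = 0
G(12) = mex{0,0,2} = 1
G(13) = mex{1,1,3} = 0
G(14) = mex{0,0,2} = 1
G(15) = mex{1,1,0} = 2
G(16) = mex{2,0,1} = 3
G(17) = mex{3,1,0} = 2
G(18) = mex{2,2,1} = 0
G(19) = mex{0,3,0} = 1
G(20) = mex{1,2,1} = 0
G(21) = mex{0,0,2} = 1
G(22) = mex{1,1,3} = 0
G_B(22) = 0.
Combined Grundy value = 2 ⊕ 0 = 2.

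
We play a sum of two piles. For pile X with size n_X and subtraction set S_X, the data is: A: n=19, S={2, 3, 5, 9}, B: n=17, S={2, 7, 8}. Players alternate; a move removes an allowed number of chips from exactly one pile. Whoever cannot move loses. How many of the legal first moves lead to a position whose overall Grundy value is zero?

Pile A, S = {2, 3, 5, 9}:
n :  0  1  2  3  4  5  6  7  8  9 10 11 12 13 14 15 16 17 18 19
G :  0  0  1  1  2  2  3  0  0  1  1  2  2  3  0  0  1  1  2  2
G_A(19) = 2.
Pile B, S = {2, 7, 8}:
n :  0  1  2  3  4  5  6  7  8  9 10 11 12 13 14 15 16 17
G :  0  0  1  1  0  0  1  1  2  2  0  3  1  2  0  0  1  1
G_B(17) = 1.
Combined Grundy value = 2 ⊕ 1 = 3.
A winning move leaves total XOR = 0, i.e. changes one component's Grundy value g to g ⊕ X where X is the current total.
Pile A: need g' = 2⊕3 = 1. Options: 19−2→G=1, 19−3→G=1, 19−5→G=0, 19−9→G=1. Hits: 3.
Pile B: need g' = 1⊕3 = 2. Options: 17−2→G=0, 17−7→G=0, 17−8→G=2. Hits: 1.

4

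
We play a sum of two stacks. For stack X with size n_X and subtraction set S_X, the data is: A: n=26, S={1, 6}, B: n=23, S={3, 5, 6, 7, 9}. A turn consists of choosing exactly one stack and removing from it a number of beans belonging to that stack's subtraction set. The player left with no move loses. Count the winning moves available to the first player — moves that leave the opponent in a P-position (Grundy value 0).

2

Stack A, S = {1, 6}:
G(0) = 0
G(1) = mex{0} = 1
G(2) = mex{1} = 0
G(3) = mex{0} = 1
G(4) = mex{1} = 0
G(5) = mex{0} = 1
G(6) = mex{1,0} = 2
G(7) = mex{2,1} = 0
G(8) = mex{0,0} = 1
G(9) = mex{1,1} = 0
G(10) = mex{0,0} = 1
G(11) = mex{1,1} = 0
G(12) = mex{0,2} = 1
G(13) = mex{1,0} = 2
G(14) = mex{2,1} = 0
G(15) = mex{0,0} = 1
G(16) = mex{1,1} = 0
G(17) = mex{0,0} = 1
G(18) = mex{1,1} = 0
G(19) = mex{0,2} = 1
G(20) = mex{1,0} = 2
G(21) = mex{2,1} = 0
G(22) = mex{0,0} = 1
G(23) = mex{1,1} = 0
G(24) = mex{0,0} = 1
G(25) = mex{1,1} = 0
G(26) = mex{0,2} = 1
G_A(26) = 1.
Stack B, S = {3, 5, 6, 7, 9}:
G(0) = 0
G(1) = mex{} = 0
G(2) = mex{} = 0
G(3) = mex{0} = 1
G(4) = mex{0} = 1
G(5) = mex{0,0} = 1
G(6) = mex{1,0,0} = 2
G(7) = mex{1,0,0,0} = 2
G(8) = mex{1,1,0,0} = 2
G(9) = mex{2,1,1,0,0} = 3
G(10) = mex{2,1,1,1,0} = 3
G(11) = mex{2,2,1,1,0} = 3
G(12) = mex{3,2,2,1,1} = 0
G(13) = mex{3,2,2,2,1} = 0
G(14) = mex{3,3,2,2,1} = 0
G(15) = mex{0,3,3,2,2} = 1
G(16) = mex{0,3,3,3,2} = 1
G(17) = mex{0,0,3,3,2} = 1
G(18) = mex{1,0,0,3,3} = 2
G(19) = mex{1,0,0,0,3} = 2
G(20) = mex{1,1,0,0,3} = 2
G(21) = mex{2,1,1,0,0} = 3
G(22) = mex{2,1,1,1,0} = 3
G(23) = mex{2,2,1,1,0} = 3
G_B(23) = 3.
Combined Grundy value = 1 ⊕ 3 = 2.
A winning move leaves total XOR = 0, i.e. changes one component's Grundy value g to g ⊕ X where X is the current total.
Stack A: need g' = 1⊕2 = 3. Options: 26−1→G=0, 26−6→G=2. Hits: 0.
Stack B: need g' = 3⊕2 = 1. Options: 23−3→G=2, 23−5→G=2, 23−6→G=1, 23−7→G=1, 23−9→G=0. Hits: 2.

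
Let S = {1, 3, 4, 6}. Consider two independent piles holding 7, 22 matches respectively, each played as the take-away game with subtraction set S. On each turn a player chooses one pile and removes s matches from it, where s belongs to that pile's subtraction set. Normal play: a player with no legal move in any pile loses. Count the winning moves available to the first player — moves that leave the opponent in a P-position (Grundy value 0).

All piles use S = {1, 3, 4, 6}:
G(0) = 0
G(1) = mex{0} = 1
G(2) = mex{1} = 0
G(3) = mex{0,0} = 1
G(4) = mex{1,1,0} = 2
G(5) = mex{2,0,1} = 3
G(6) = mex{3,1,0,0} = 2
G(7) = mex{2,2,1,1} = 0
G(8) = mex{0,3,2,0} = 1
G(9) = mex{1,2,3,1} = 0
G(10) = mex{0,0,2,2} = 1
G(11) = mex{1,1,0,3} = 2
G(12) = mex{2,0,1,2} = 3
G(13) = mex{3,1,0,0} = 2
G(14) = mex{2,2,1,1} = 0
G(15) = mex{0,3,2,0} = 1
G(16) = mex{1,2,3,1} = 0
G(17) = mex{0,0,2,2} = 1
G(18) = mex{1,1,0,3} = 2
G(19) = mex{2,0,1,2} = 3
G(20) = mex{3,1,0,0} = 2
G(21) = mex{2,2,1,1} = 0
G(22) = mex{0,3,2,0} = 1
Pile A: G(7) = 0.
Pile B: G(22) = 1.
Combined Grundy value = 0 ⊕ 1 = 1.
A winning move leaves total XOR = 0, i.e. changes one component's Grundy value g to g ⊕ X where X is the current total.
Pile A: need g' = 0⊕1 = 1. Options: 7−1→G=2, 7−3→G=2, 7−4→G=1, 7−6→G=1. Hits: 2.
Pile B: need g' = 1⊕1 = 0. Options: 22−1→G=0, 22−3→G=3, 22−4→G=2, 22−6→G=0. Hits: 2.

4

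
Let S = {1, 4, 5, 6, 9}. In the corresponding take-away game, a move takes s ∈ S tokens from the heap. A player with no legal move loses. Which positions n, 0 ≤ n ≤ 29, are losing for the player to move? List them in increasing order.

G(0) = 0
G(1) = mex{0} = 1
G(2) = mex{1} = 0
G(3) = mex{0} = 1
G(4) = mex{1,0} = 2
G(5) = mex{2,1,0} = 3
G(6) = mex{3,0,1,0} = 2
G(7) = mex{2,1,0,1} = 3
G(8) = mex{3,2,1,0} = 4
G(9) = mex{4,3,2,1,0} = 5
G(10) = mex{5,2,3,2,1} = 0
G(11) = mex{0,3,2,3,0} = 1
G(12) = mex{1,4,3,2,1} = 0
G(13) = mex{0,5,4,3,2} = 1
G(14) = mex{1,0,5,4,3} = 2
G(15) = mex{2,1,0,5,2} = 3
G(16) = mex{3,0,1,0,3} = 2
G(17) = mex{2,1,0,1,4} = 3
G(18) = mex{3,2,1,0,5} = 4
G(19) = mex{4,3,2,1,0} = 5
G(20) = mex{5,2,3,2,1} = 0
G(21) = mex{0,3,2,3,0} = 1
G(22) = mex{1,4,3,2,1} = 0
G(23) = mex{0,5,4,3,2} = 1
G(24) = mex{1,0,5,4,3} = 2
G(25) = mex{2,1,0,5,2} = 3
G(26) = mex{3,0,1,0,3} = 2
G(27) = mex{2,1,0,1,4} = 3
G(28) = mex{3,2,1,0,5} = 4
G(29) = mex{4,3,2,1,0} = 5
P-positions are exactly the n with G(n) = 0.

0, 2, 10, 12, 20, 22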